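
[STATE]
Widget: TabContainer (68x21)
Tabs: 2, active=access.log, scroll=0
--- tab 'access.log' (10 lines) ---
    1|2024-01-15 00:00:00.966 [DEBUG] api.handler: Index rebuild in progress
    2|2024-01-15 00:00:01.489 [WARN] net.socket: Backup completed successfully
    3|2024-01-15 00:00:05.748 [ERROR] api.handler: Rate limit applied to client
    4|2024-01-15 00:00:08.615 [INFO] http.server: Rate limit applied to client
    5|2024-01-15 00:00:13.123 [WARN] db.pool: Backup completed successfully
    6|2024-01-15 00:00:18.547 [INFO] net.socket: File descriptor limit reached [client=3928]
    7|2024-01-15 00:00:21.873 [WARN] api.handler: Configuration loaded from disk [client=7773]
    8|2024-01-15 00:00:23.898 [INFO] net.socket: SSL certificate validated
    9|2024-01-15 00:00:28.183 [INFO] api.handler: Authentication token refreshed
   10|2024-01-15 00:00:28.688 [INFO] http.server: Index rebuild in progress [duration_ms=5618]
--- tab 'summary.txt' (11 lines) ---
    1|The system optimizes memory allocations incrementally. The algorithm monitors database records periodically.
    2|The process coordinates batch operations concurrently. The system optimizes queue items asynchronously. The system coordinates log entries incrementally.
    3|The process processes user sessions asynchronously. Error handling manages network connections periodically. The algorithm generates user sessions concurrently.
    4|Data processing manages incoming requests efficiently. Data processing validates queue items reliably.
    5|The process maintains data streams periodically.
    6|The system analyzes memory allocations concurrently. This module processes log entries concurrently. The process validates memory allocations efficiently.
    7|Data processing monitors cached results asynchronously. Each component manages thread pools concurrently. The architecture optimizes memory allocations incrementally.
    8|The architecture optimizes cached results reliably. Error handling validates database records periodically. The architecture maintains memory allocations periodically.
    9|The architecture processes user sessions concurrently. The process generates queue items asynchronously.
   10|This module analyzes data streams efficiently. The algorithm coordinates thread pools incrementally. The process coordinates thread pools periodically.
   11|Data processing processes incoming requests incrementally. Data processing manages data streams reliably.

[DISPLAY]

[access.log]│ summary.txt                                           
────────────────────────────────────────────────────────────────────
2024-01-15 00:00:00.966 [DEBUG] api.handler: Index rebuild in progre
2024-01-15 00:00:01.489 [WARN] net.socket: Backup completed successf
2024-01-15 00:00:05.748 [ERROR] api.handler: Rate limit applied to c
2024-01-15 00:00:08.615 [INFO] http.server: Rate limit applied to cl
2024-01-15 00:00:13.123 [WARN] db.pool: Backup completed successfull
2024-01-15 00:00:18.547 [INFO] net.socket: File descriptor limit rea
2024-01-15 00:00:21.873 [WARN] api.handler: Configuration loaded fro
2024-01-15 00:00:23.898 [INFO] net.socket: SSL certificate validated
2024-01-15 00:00:28.183 [INFO] api.handler: Authentication token ref
2024-01-15 00:00:28.688 [INFO] http.server: Index rebuild in progres
                                                                    
                                                                    
                                                                    
                                                                    
                                                                    
                                                                    
                                                                    
                                                                    
                                                                    


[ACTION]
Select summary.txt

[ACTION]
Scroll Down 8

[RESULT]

 access.log │[summary.txt]                                          
────────────────────────────────────────────────────────────────────
The architecture processes user sessions concurrently. The process g
This module analyzes data streams efficiently. The algorithm coordin
Data processing processes incoming requests incrementally. Data proc
                                                                    
                                                                    
                                                                    
                                                                    
                                                                    
                                                                    
                                                                    
                                                                    
                                                                    
                                                                    
                                                                    
                                                                    
                                                                    
                                                                    
                                                                    
                                                                    


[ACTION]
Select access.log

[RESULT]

[access.log]│ summary.txt                                           
────────────────────────────────────────────────────────────────────
2024-01-15 00:00:00.966 [DEBUG] api.handler: Index rebuild in progre
2024-01-15 00:00:01.489 [WARN] net.socket: Backup completed successf
2024-01-15 00:00:05.748 [ERROR] api.handler: Rate limit applied to c
2024-01-15 00:00:08.615 [INFO] http.server: Rate limit applied to cl
2024-01-15 00:00:13.123 [WARN] db.pool: Backup completed successfull
2024-01-15 00:00:18.547 [INFO] net.socket: File descriptor limit rea
2024-01-15 00:00:21.873 [WARN] api.handler: Configuration loaded fro
2024-01-15 00:00:23.898 [INFO] net.socket: SSL certificate validated
2024-01-15 00:00:28.183 [INFO] api.handler: Authentication token ref
2024-01-15 00:00:28.688 [INFO] http.server: Index rebuild in progres
                                                                    
                                                                    
                                                                    
                                                                    
                                                                    
                                                                    
                                                                    
                                                                    
                                                                    


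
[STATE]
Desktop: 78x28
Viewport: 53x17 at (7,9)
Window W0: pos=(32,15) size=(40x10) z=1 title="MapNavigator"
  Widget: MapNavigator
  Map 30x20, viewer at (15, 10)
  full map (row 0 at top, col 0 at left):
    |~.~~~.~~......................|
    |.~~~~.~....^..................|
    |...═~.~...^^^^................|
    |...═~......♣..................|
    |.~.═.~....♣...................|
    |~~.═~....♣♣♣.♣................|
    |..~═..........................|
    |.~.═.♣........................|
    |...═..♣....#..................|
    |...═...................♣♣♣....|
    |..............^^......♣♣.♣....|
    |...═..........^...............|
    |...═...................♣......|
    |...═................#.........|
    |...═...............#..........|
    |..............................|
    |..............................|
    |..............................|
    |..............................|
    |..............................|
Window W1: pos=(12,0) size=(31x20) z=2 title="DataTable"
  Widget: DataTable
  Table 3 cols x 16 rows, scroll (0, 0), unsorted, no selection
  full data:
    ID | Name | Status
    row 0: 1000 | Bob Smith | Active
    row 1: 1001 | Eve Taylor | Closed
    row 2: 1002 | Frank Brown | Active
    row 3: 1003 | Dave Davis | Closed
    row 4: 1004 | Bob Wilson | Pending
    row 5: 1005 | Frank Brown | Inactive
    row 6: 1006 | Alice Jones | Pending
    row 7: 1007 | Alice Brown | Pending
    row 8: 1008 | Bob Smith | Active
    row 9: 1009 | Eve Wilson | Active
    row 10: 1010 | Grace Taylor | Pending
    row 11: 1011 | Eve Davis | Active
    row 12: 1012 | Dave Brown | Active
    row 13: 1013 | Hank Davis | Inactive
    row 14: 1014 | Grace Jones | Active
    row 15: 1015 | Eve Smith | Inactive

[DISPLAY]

     ┃1004│Bob Wilson  │Pending    ┃                 
     ┃1005│Frank Brown │Inactive   ┃                 
     ┃1006│Alice Jones │Pending    ┃                 
     ┃1007│Alice Brown │Pending    ┃                 
     ┃1008│Bob Smith   │Active     ┃                 
     ┃1009│Eve Wilson  │Active     ┃                 
     ┃1010│Grace Taylor│Pending    ┃━━━━━━━━━━━━━━━━━
     ┃1011│Eve Davis   │Active     ┃tor              
     ┃1012│Dave Brown  │Active     ┃─────────────────
     ┃1013│Hank Davis  │Inactive   ┃.................
     ┗━━━━━━━━━━━━━━━━━━━━━━━━━━━━━┛♣....#...........
                         ┃    ...═...................
                         ┃    ..............^@......♣
                         ┃    ...═..........^........
                         ┃    ...═...................
                         ┗━━━━━━━━━━━━━━━━━━━━━━━━━━━
                                                     


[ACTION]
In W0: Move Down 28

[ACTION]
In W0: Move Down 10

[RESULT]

     ┃1004│Bob Wilson  │Pending    ┃                 
     ┃1005│Frank Brown │Inactive   ┃                 
     ┃1006│Alice Jones │Pending    ┃                 
     ┃1007│Alice Brown │Pending    ┃                 
     ┃1008│Bob Smith   │Active     ┃                 
     ┃1009│Eve Wilson  │Active     ┃                 
     ┃1010│Grace Taylor│Pending    ┃━━━━━━━━━━━━━━━━━
     ┃1011│Eve Davis   │Active     ┃tor              
     ┃1012│Dave Brown  │Active     ┃─────────────────
     ┃1013│Hank Davis  │Inactive   ┃.................
     ┗━━━━━━━━━━━━━━━━━━━━━━━━━━━━━┛.................
                         ┃    .......................
                         ┃    ...............@.......
                         ┃                           
                         ┃                           
                         ┗━━━━━━━━━━━━━━━━━━━━━━━━━━━
                                                     


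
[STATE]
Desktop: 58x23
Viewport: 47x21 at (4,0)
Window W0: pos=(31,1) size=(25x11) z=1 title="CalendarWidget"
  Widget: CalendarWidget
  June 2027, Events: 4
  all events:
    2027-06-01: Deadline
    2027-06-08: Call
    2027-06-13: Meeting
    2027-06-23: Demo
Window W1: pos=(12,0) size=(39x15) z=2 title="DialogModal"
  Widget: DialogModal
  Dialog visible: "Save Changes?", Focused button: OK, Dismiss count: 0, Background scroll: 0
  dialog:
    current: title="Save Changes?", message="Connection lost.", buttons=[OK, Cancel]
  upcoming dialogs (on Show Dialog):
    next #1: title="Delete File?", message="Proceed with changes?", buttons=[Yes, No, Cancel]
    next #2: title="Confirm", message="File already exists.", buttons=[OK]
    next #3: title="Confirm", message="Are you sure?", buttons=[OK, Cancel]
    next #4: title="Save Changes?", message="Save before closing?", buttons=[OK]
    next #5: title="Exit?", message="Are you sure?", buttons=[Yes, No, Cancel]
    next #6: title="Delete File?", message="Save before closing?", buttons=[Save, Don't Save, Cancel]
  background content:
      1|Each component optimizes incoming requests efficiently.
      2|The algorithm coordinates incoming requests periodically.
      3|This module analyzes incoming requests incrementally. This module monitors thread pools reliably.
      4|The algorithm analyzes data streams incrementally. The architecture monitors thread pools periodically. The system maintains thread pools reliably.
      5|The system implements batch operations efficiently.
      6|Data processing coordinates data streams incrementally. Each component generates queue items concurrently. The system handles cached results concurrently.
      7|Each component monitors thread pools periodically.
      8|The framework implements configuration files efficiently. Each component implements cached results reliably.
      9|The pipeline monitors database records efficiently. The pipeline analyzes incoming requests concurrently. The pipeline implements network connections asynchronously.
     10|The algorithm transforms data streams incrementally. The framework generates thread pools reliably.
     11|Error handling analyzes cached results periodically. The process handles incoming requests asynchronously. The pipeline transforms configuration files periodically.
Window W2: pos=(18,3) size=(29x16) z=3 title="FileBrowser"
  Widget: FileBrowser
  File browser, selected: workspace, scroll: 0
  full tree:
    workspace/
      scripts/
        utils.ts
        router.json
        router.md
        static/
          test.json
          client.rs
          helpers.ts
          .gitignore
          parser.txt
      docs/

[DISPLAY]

        ┏━━━━━━━━━━━━━━━━━━━━━━━━━━━━━━━━━━━━━┓
        ┃ DialogModal                         ┃
        ┠─────────────────────────────────────┨
        ┃Each ┏━━━━━━━━━━━━━━━━━━━━━━━━━━━┓req┃
        ┃The a┃ FileBrowser               ┃ re┃
        ┃This ┠───────────────────────────┨est┃
        ┃The a┃> [-] workspace/           ┃s i┃
        ┃The s┃    [+] scripts/           ┃ion┃
        ┃Data ┃    [+] docs/              ┃tre┃
        ┃Each ┃                           ┃ls ┃
        ┃The f┃                           ┃tio┃
        ┃The p┃                           ┃ord┃
        ┃The a┃                           ┃ams┃
        ┃Error┃                           ┃ult┃
        ┗━━━━━┃                           ┃━━━┛
              ┃                           ┃    
              ┃                           ┃    
              ┃                           ┃    
              ┗━━━━━━━━━━━━━━━━━━━━━━━━━━━┛    
                                               
                                               


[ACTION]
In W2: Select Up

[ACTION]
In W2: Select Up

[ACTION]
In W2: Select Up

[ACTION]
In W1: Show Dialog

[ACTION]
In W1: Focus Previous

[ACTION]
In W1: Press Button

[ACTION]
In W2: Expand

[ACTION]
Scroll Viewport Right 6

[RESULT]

  ┏━━━━━━━━━━━━━━━━━━━━━━━━━━━━━━━━━━━━━┓      
  ┃ DialogModal                         ┃━━━━┓ 
  ┠─────────────────────────────────────┨    ┃ 
  ┃Each ┏━━━━━━━━━━━━━━━━━━━━━━━━━━━┓req┃────┨ 
  ┃The a┃ FileBrowser               ┃ re┃    ┃ 
  ┃This ┠───────────────────────────┨est┃u   ┃ 
  ┃The a┃> [-] workspace/           ┃s i┃ 6  ┃ 
  ┃The s┃    [+] scripts/           ┃ion┃13* ┃ 
  ┃Data ┃    [+] docs/              ┃tre┃0   ┃ 
  ┃Each ┃                           ┃ls ┃27  ┃ 
  ┃The f┃                           ┃tio┃    ┃ 
  ┃The p┃                           ┃ord┃━━━━┛ 
  ┃The a┃                           ┃ams┃      
  ┃Error┃                           ┃ult┃      
  ┗━━━━━┃                           ┃━━━┛      
        ┃                           ┃          
        ┃                           ┃          
        ┃                           ┃          
        ┗━━━━━━━━━━━━━━━━━━━━━━━━━━━┛          
                                               
                                               


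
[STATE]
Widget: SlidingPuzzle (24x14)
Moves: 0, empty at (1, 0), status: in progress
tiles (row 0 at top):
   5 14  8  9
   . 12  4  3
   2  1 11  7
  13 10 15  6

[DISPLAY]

┌────┬────┬────┬────┐   
│  5 │ 14 │  8 │  9 │   
├────┼────┼────┼────┤   
│    │ 12 │  4 │  3 │   
├────┼────┼────┼────┤   
│  2 │  1 │ 11 │  7 │   
├────┼────┼────┼────┤   
│ 13 │ 10 │ 15 │  6 │   
└────┴────┴────┴────┘   
Moves: 0                
                        
                        
                        
                        


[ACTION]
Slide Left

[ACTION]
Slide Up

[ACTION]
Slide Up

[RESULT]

┌────┬────┬────┬────┐   
│  5 │ 14 │  8 │  9 │   
├────┼────┼────┼────┤   
│ 12 │  1 │  4 │  3 │   
├────┼────┼────┼────┤   
│  2 │ 10 │ 11 │  7 │   
├────┼────┼────┼────┤   
│ 13 │    │ 15 │  6 │   
└────┴────┴────┴────┘   
Moves: 3                
                        
                        
                        
                        


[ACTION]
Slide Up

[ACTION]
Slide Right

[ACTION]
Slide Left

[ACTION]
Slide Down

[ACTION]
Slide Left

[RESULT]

┌────┬────┬────┬────┐   
│  5 │ 14 │  8 │  9 │   
├────┼────┼────┼────┤   
│ 12 │  1 │  4 │  3 │   
├────┼────┼────┼────┤   
│  2 │ 11 │    │  7 │   
├────┼────┼────┼────┤   
│ 13 │ 10 │ 15 │  6 │   
└────┴────┴────┴────┘   
Moves: 7                
                        
                        
                        
                        


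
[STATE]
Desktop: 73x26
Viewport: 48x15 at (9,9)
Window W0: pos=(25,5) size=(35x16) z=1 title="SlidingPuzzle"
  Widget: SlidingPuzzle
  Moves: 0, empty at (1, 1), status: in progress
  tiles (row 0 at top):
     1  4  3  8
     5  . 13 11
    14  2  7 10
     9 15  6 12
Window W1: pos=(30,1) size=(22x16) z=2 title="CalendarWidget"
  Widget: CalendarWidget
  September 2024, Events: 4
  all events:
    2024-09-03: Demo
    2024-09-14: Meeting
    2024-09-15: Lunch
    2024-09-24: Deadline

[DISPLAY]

                ┃│  1┃16 17 18 19 20 21 22┃     
                ┃├───┃23 24* 25 26 27 28 2┃     
                ┃│  5┃30                  ┃     
                ┃├───┃                    ┃     
                ┃│ 14┃                    ┃     
                ┃├───┃                    ┃     
                ┃│  9┃                    ┃     
                ┃└───┗━━━━━━━━━━━━━━━━━━━━┛     
                ┃Moves: 0                       
                ┃                               
                ┃                               
                ┗━━━━━━━━━━━━━━━━━━━━━━━━━━━━━━━
                                                
                                                
                                                


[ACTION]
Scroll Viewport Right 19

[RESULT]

┃│  1┃16 17 18 19 20 21 22┃       ┃             
┃├───┃23 24* 25 26 27 28 2┃       ┃             
┃│  5┃30                  ┃       ┃             
┃├───┃                    ┃       ┃             
┃│ 14┃                    ┃       ┃             
┃├───┃                    ┃       ┃             
┃│  9┃                    ┃       ┃             
┃└───┗━━━━━━━━━━━━━━━━━━━━┛       ┃             
┃Moves: 0                         ┃             
┃                                 ┃             
┃                                 ┃             
┗━━━━━━━━━━━━━━━━━━━━━━━━━━━━━━━━━┛             
                                                
                                                
                                                


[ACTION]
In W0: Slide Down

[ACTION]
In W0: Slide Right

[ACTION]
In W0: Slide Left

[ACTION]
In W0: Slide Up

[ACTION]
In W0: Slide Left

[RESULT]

┃│  1┃16 17 18 19 20 21 22┃       ┃             
┃├───┃23 24* 25 26 27 28 2┃       ┃             
┃│  5┃30                  ┃       ┃             
┃├───┃                    ┃       ┃             
┃│ 14┃                    ┃       ┃             
┃├───┃                    ┃       ┃             
┃│  9┃                    ┃       ┃             
┃└───┗━━━━━━━━━━━━━━━━━━━━┛       ┃             
┃Moves: 5                         ┃             
┃                                 ┃             
┃                                 ┃             
┗━━━━━━━━━━━━━━━━━━━━━━━━━━━━━━━━━┛             
                                                
                                                
                                                


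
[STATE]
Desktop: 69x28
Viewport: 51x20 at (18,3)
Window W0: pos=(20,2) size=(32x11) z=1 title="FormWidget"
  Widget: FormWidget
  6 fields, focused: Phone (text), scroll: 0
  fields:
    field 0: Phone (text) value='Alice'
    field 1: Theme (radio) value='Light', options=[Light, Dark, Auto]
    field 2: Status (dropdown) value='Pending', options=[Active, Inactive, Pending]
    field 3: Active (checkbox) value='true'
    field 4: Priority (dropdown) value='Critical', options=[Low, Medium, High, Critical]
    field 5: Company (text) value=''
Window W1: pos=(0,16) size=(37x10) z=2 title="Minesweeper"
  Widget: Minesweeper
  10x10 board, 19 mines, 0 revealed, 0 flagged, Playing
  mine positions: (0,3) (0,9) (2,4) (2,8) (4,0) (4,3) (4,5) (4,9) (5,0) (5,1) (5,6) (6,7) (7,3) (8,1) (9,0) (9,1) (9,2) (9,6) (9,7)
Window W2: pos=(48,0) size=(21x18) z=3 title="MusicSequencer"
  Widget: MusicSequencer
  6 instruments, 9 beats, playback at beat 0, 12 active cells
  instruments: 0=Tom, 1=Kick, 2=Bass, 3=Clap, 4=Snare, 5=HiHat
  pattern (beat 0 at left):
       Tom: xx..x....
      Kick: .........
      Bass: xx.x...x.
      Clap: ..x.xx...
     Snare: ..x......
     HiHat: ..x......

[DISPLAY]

  ┃ FormWidget                ┃      ▼12345678    ┃
  ┠───────────────────────────┃   Tom██··█····    ┃
  ┃> Phone:      [Alice       ┃  Kick·········    ┃
  ┃  Theme:      (●) Light  ( ┃  Bass██·█···█·    ┃
  ┃  Status:     [Pending     ┃  Clap··█·██···    ┃
  ┃  Active:     [x]          ┃ Snare··█······    ┃
  ┃  Priority:   [Critical    ┃ HiHat··█······    ┃
  ┃  Company:    [            ┃                   ┃
  ┃                           ┃                   ┃
  ┗━━━━━━━━━━━━━━━━━━━━━━━━━━━┃                   ┃
                              ┃                   ┃
                              ┃                   ┃
                              ┃                   ┃
━━━━━━━━━━━━━━━━━━┓           ┃                   ┃
                  ┃           ┗━━━━━━━━━━━━━━━━━━━┛
──────────────────┨                                
                  ┃                                
                  ┃                                
                  ┃                                
                  ┃                                


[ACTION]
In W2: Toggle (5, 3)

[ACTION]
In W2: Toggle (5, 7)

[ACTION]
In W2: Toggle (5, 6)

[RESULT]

  ┃ FormWidget                ┃      ▼12345678    ┃
  ┠───────────────────────────┃   Tom██··█····    ┃
  ┃> Phone:      [Alice       ┃  Kick·········    ┃
  ┃  Theme:      (●) Light  ( ┃  Bass██·█···█·    ┃
  ┃  Status:     [Pending     ┃  Clap··█·██···    ┃
  ┃  Active:     [x]          ┃ Snare··█······    ┃
  ┃  Priority:   [Critical    ┃ HiHat··██··██·    ┃
  ┃  Company:    [            ┃                   ┃
  ┃                           ┃                   ┃
  ┗━━━━━━━━━━━━━━━━━━━━━━━━━━━┃                   ┃
                              ┃                   ┃
                              ┃                   ┃
                              ┃                   ┃
━━━━━━━━━━━━━━━━━━┓           ┃                   ┃
                  ┃           ┗━━━━━━━━━━━━━━━━━━━┛
──────────────────┨                                
                  ┃                                
                  ┃                                
                  ┃                                
                  ┃                                


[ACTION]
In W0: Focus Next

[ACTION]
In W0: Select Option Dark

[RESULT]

  ┃ FormWidget                ┃      ▼12345678    ┃
  ┠───────────────────────────┃   Tom██··█····    ┃
  ┃  Phone:      [Alice       ┃  Kick·········    ┃
  ┃> Theme:      ( ) Light  (●┃  Bass██·█···█·    ┃
  ┃  Status:     [Pending     ┃  Clap··█·██···    ┃
  ┃  Active:     [x]          ┃ Snare··█······    ┃
  ┃  Priority:   [Critical    ┃ HiHat··██··██·    ┃
  ┃  Company:    [            ┃                   ┃
  ┃                           ┃                   ┃
  ┗━━━━━━━━━━━━━━━━━━━━━━━━━━━┃                   ┃
                              ┃                   ┃
                              ┃                   ┃
                              ┃                   ┃
━━━━━━━━━━━━━━━━━━┓           ┃                   ┃
                  ┃           ┗━━━━━━━━━━━━━━━━━━━┛
──────────────────┨                                
                  ┃                                
                  ┃                                
                  ┃                                
                  ┃                                


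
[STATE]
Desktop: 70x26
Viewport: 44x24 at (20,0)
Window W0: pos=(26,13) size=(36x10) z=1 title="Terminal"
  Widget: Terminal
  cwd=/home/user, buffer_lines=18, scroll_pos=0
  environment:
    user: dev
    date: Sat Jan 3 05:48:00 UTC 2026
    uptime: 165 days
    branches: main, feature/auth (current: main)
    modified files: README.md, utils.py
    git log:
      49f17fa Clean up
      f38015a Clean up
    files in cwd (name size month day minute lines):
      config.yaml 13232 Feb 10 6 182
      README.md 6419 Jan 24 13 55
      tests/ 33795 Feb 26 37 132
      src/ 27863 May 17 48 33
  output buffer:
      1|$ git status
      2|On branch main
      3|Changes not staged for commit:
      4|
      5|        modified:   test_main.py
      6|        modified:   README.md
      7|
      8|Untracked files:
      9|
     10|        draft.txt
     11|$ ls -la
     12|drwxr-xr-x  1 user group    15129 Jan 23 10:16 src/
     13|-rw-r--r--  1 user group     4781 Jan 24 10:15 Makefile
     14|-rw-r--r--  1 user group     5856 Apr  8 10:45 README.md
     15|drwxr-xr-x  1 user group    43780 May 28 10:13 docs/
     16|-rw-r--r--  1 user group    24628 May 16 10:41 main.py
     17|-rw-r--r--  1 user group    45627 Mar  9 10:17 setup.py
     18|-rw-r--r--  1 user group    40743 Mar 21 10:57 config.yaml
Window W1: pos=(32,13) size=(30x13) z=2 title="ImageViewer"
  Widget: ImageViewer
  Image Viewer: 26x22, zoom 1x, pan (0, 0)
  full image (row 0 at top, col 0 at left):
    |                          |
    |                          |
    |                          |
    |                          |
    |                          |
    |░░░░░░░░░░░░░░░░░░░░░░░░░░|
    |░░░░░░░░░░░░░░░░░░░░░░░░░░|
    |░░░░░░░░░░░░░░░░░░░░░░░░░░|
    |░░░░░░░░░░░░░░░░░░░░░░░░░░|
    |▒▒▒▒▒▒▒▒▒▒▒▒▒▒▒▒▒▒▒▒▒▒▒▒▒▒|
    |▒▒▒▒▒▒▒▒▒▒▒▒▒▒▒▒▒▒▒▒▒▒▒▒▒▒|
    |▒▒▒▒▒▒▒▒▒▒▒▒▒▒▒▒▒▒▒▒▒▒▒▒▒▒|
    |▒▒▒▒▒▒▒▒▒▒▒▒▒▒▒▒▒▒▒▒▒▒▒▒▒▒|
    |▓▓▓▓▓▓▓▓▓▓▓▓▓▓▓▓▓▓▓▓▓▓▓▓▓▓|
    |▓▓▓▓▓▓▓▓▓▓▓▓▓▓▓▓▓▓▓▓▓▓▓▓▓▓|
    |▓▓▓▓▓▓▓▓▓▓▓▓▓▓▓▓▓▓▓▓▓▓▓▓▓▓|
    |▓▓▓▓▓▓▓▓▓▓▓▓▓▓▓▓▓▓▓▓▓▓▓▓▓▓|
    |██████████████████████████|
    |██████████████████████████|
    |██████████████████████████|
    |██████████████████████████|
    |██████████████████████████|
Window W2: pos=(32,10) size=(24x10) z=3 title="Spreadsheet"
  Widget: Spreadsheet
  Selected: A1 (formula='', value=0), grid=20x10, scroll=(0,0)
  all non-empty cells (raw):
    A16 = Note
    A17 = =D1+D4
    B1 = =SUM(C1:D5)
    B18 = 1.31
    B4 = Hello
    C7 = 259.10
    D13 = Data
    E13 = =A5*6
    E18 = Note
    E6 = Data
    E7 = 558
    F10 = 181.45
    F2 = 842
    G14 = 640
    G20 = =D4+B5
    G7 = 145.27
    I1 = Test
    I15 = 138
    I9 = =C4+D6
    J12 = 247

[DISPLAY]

                                            
                                            
                                            
                                            
                                            
                                            
                                            
                                            
                                            
                                            
            ┏━━━━━━━━━━━━━━━━━━━━━━┓        
            ┃ Spreadsheet          ┃        
            ┠──────────────────────┨        
      ┏━━━━━┃A1:                   ┃━━━━━┓  
      ┃ Term┃       A       B      ┃     ┃  
      ┠─────┃----------------------┃─────┨  
      ┃$ git┃  1      [0]       0  ┃     ┃  
      ┃On br┃  2        0       0  ┃     ┃  
      ┃Chang┃  3        0       0  ┃     ┃  
      ┃     ┗━━━━━━━━━━━━━━━━━━━━━━┛     ┃  
      ┃     ┃                            ┃  
      ┃     ┃░░░░░░░░░░░░░░░░░░░░░░░░░░  ┃  
      ┗━━━━━┃░░░░░░░░░░░░░░░░░░░░░░░░░░  ┃  
            ┃░░░░░░░░░░░░░░░░░░░░░░░░░░  ┃  


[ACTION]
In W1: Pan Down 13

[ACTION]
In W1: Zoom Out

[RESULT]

                                            
                                            
                                            
                                            
                                            
                                            
                                            
                                            
                                            
                                            
            ┏━━━━━━━━━━━━━━━━━━━━━━┓        
            ┃ Spreadsheet          ┃        
            ┠──────────────────────┨        
      ┏━━━━━┃A1:                   ┃━━━━━┓  
      ┃ Term┃       A       B      ┃     ┃  
      ┠─────┃----------------------┃─────┨  
      ┃$ git┃  1      [0]       0  ┃▓▓▓  ┃  
      ┃On br┃  2        0       0  ┃▓▓▓  ┃  
      ┃Chang┃  3        0       0  ┃▓▓▓  ┃  
      ┃     ┗━━━━━━━━━━━━━━━━━━━━━━┛▓▓▓  ┃  
      ┃     ┃██████████████████████████  ┃  
      ┃     ┃██████████████████████████  ┃  
      ┗━━━━━┃██████████████████████████  ┃  
            ┃██████████████████████████  ┃  


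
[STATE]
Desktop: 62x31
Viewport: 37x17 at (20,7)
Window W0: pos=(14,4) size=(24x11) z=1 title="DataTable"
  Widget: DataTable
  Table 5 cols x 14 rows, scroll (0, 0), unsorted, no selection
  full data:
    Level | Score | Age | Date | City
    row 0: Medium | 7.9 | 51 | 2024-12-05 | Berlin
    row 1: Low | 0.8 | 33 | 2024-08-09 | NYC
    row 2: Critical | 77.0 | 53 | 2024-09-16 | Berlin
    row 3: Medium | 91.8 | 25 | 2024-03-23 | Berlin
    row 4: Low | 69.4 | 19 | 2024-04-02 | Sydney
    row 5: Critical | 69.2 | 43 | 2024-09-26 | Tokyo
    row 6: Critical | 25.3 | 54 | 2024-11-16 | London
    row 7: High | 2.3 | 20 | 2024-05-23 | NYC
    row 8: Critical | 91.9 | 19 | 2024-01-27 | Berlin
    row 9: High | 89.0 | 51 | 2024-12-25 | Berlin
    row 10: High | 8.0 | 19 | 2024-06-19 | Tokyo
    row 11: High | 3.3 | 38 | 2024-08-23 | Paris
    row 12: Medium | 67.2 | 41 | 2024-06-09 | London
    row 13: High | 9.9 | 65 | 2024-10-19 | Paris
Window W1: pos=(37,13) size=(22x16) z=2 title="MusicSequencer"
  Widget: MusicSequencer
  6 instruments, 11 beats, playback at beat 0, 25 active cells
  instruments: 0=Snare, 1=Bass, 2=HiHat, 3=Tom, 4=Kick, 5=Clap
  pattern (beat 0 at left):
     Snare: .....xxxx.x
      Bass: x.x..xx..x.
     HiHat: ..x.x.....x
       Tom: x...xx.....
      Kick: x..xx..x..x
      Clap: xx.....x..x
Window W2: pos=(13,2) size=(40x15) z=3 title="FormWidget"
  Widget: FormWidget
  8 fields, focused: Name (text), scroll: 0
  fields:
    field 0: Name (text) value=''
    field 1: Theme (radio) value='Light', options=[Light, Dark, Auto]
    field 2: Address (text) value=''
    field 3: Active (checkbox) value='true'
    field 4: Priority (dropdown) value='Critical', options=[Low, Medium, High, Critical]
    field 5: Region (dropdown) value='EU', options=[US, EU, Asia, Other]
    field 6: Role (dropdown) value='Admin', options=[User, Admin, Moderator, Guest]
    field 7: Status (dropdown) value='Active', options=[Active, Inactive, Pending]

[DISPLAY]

ess:    [                      ]┃    
ve:     [x]                     ┃    
rity:   [Critical             ▼]┃    
on:     [EU                   ▼]┃    
:       [Admin                ▼]┃    
us:     [Active               ▼]┃    
                                ┃━━━━
                                ┃    
                                ┃────
━━━━━━━━━━━━━━━━━━━━━━━━━━━━━━━━┛90  
                 ┃ Snare·····████·█  
                 ┃  Bass█·█··██··█·  
                 ┃ HiHat··█·█·····█  
                 ┃   Tom█···██·····  
                 ┃  Kick█··██··█··█  
                 ┃  Clap██·····█··█  
                 ┃                   


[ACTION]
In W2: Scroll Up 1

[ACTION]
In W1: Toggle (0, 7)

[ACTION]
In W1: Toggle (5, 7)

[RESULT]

ess:    [                      ]┃    
ve:     [x]                     ┃    
rity:   [Critical             ▼]┃    
on:     [EU                   ▼]┃    
:       [Admin                ▼]┃    
us:     [Active               ▼]┃    
                                ┃━━━━
                                ┃    
                                ┃────
━━━━━━━━━━━━━━━━━━━━━━━━━━━━━━━━┛90  
                 ┃ Snare·····██·█·█  
                 ┃  Bass█·█··██··█·  
                 ┃ HiHat··█·█·····█  
                 ┃   Tom█···██·····  
                 ┃  Kick█··██··█··█  
                 ┃  Clap██········█  
                 ┃                   


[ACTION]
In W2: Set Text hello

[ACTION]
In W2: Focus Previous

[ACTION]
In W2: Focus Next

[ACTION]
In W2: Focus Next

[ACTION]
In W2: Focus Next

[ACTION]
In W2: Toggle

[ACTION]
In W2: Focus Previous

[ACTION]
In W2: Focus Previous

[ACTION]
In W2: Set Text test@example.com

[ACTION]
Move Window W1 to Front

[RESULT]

ess:    [                      ]┃    
ve:     [x]                     ┃    
rity:   [Critical             ▼]┃    
on:     [EU                   ▼]┃    
:       [Admin                ▼]┃    
us:     [Active               ▼]┃    
                 ┏━━━━━━━━━━━━━━━━━━━
                 ┃ MusicSequencer    
                 ┠───────────────────
━━━━━━━━━━━━━━━━━┃      ▼1234567890  
                 ┃ Snare·····██·█·█  
                 ┃  Bass█·█··██··█·  
                 ┃ HiHat··█·█·····█  
                 ┃   Tom█···██·····  
                 ┃  Kick█··██··█··█  
                 ┃  Clap██········█  
                 ┃                   


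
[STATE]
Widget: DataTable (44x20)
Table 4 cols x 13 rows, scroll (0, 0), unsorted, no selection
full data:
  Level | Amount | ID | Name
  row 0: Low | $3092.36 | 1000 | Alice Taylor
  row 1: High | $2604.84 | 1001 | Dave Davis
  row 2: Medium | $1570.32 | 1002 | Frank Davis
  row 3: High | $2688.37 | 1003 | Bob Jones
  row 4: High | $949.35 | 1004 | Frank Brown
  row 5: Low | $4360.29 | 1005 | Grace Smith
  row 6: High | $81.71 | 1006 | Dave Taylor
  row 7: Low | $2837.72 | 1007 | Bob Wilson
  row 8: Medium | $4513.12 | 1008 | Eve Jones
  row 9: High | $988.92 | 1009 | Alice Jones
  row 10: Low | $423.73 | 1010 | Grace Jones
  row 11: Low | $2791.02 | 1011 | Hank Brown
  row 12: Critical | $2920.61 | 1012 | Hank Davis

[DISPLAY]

Level   │Amount  │ID  │Name                 
────────┼────────┼────┼────────────         
Low     │$3092.36│1000│Alice Taylor         
High    │$2604.84│1001│Dave Davis           
Medium  │$1570.32│1002│Frank Davis          
High    │$2688.37│1003│Bob Jones            
High    │$949.35 │1004│Frank Brown          
Low     │$4360.29│1005│Grace Smith          
High    │$81.71  │1006│Dave Taylor          
Low     │$2837.72│1007│Bob Wilson           
Medium  │$4513.12│1008│Eve Jones            
High    │$988.92 │1009│Alice Jones          
Low     │$423.73 │1010│Grace Jones          
Low     │$2791.02│1011│Hank Brown           
Critical│$2920.61│1012│Hank Davis           
                                            
                                            
                                            
                                            
                                            


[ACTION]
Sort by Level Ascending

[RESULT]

Level  ▲│Amount  │ID  │Name                 
────────┼────────┼────┼────────────         
Critical│$2920.61│1012│Hank Davis           
High    │$2604.84│1001│Dave Davis           
High    │$2688.37│1003│Bob Jones            
High    │$949.35 │1004│Frank Brown          
High    │$81.71  │1006│Dave Taylor          
High    │$988.92 │1009│Alice Jones          
Low     │$3092.36│1000│Alice Taylor         
Low     │$4360.29│1005│Grace Smith          
Low     │$2837.72│1007│Bob Wilson           
Low     │$423.73 │1010│Grace Jones          
Low     │$2791.02│1011│Hank Brown           
Medium  │$1570.32│1002│Frank Davis          
Medium  │$4513.12│1008│Eve Jones            
                                            
                                            
                                            
                                            
                                            


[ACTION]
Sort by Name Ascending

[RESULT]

Level   │Amount  │ID  │Name       ▲         
────────┼────────┼────┼────────────         
High    │$988.92 │1009│Alice Jones          
Low     │$3092.36│1000│Alice Taylor         
High    │$2688.37│1003│Bob Jones            
Low     │$2837.72│1007│Bob Wilson           
High    │$2604.84│1001│Dave Davis           
High    │$81.71  │1006│Dave Taylor          
Medium  │$4513.12│1008│Eve Jones            
High    │$949.35 │1004│Frank Brown          
Medium  │$1570.32│1002│Frank Davis          
Low     │$423.73 │1010│Grace Jones          
Low     │$4360.29│1005│Grace Smith          
Low     │$2791.02│1011│Hank Brown           
Critical│$2920.61│1012│Hank Davis           
                                            
                                            
                                            
                                            
                                            


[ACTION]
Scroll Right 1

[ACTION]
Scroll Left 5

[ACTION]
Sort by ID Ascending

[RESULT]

Level   │Amount  │ID ▲│Name                 
────────┼────────┼────┼────────────         
Low     │$3092.36│1000│Alice Taylor         
High    │$2604.84│1001│Dave Davis           
Medium  │$1570.32│1002│Frank Davis          
High    │$2688.37│1003│Bob Jones            
High    │$949.35 │1004│Frank Brown          
Low     │$4360.29│1005│Grace Smith          
High    │$81.71  │1006│Dave Taylor          
Low     │$2837.72│1007│Bob Wilson           
Medium  │$4513.12│1008│Eve Jones            
High    │$988.92 │1009│Alice Jones          
Low     │$423.73 │1010│Grace Jones          
Low     │$2791.02│1011│Hank Brown           
Critical│$2920.61│1012│Hank Davis           
                                            
                                            
                                            
                                            
                                            
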